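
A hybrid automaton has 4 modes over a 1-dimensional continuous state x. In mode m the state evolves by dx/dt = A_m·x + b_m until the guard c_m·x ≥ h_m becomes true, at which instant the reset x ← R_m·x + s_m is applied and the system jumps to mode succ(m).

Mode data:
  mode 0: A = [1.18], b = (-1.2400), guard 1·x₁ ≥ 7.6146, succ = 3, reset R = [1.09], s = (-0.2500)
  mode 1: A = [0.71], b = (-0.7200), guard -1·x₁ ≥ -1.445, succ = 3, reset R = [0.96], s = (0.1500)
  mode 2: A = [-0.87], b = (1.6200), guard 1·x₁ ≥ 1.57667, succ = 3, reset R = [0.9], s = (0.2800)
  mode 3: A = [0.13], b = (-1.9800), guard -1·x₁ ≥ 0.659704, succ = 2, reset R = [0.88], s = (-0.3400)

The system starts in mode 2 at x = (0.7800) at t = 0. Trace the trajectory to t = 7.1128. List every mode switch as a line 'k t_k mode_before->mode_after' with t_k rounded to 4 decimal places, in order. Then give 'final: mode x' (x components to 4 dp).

Mode 2: guard c·x = 1.5767 hit at Δt = 1.5319 (t = 1.5319), x⁻ = (1.5767) → reset → x⁺ = (1.6990), jump to mode 3
Mode 3: guard c·x = 0.6597 hit at Δt = 1.2360 (t = 2.7679), x⁻ = (-0.6597) → reset → x⁺ = (-0.9205), jump to mode 2
Mode 2: guard c·x = 1.5767 hit at Δt = 2.6175 (t = 5.3854), x⁻ = (1.5767) → reset → x⁺ = (1.6990), jump to mode 3
Mode 3: guard c·x = 0.6597 hit at Δt = 1.2360 (t = 6.6214), x⁻ = (-0.6597) → reset → x⁺ = (-0.9205), jump to mode 2
Mode 2: flow for 0.4914 to horizon, guard not reached → x = (0.0474)

1 1.5319 2->3
2 2.7679 3->2
3 5.3854 2->3
4 6.6214 3->2
final: 2 0.0474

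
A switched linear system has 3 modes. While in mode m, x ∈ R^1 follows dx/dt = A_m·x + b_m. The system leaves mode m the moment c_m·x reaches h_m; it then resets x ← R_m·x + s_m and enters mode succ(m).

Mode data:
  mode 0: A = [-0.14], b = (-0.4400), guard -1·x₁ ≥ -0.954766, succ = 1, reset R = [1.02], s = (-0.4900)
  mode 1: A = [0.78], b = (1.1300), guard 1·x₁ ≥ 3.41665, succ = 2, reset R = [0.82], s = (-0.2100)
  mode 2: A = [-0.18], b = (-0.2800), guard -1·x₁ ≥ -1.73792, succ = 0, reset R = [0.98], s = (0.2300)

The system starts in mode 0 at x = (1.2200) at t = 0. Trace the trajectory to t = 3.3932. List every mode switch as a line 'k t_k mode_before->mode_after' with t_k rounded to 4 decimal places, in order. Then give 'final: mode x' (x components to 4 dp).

Mode 0: guard c·x = -0.9548 hit at Δt = 0.4480 (t = 0.4480), x⁻ = (0.9548) → reset → x⁺ = (0.4839), jump to mode 1
Mode 1: guard c·x = 3.4167 hit at Δt = 1.1837 (t = 1.6317), x⁻ = (3.4166) → reset → x⁺ = (2.5917), jump to mode 2
Mode 2: guard c·x = -1.7379 hit at Δt = 1.2805 (t = 2.9122), x⁻ = (1.7379) → reset → x⁺ = (1.9332), jump to mode 0
Mode 0: flow for 0.4810 to horizon, guard not reached → x = (1.6026)

1 0.4480 0->1
2 1.6317 1->2
3 2.9122 2->0
final: 0 1.6026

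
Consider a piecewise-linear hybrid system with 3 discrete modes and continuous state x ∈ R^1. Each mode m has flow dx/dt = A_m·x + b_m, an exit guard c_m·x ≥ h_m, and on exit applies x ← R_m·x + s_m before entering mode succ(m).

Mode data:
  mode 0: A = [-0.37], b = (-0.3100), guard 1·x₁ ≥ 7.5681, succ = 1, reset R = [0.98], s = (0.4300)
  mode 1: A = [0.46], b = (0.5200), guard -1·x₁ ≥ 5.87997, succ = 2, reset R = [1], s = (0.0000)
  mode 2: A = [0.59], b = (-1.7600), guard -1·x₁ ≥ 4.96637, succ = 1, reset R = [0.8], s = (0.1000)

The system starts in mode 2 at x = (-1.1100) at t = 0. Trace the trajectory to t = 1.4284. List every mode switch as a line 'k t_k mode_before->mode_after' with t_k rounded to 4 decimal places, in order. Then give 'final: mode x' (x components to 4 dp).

1 1.1251 2->1
final: 1 -4.2837

Mode 2: guard c·x = 4.9664 hit at Δt = 1.1251 (t = 1.1251), x⁻ = (-4.9664) → reset → x⁺ = (-3.8731), jump to mode 1
Mode 1: flow for 0.3033 to horizon, guard not reached → x = (-4.2837)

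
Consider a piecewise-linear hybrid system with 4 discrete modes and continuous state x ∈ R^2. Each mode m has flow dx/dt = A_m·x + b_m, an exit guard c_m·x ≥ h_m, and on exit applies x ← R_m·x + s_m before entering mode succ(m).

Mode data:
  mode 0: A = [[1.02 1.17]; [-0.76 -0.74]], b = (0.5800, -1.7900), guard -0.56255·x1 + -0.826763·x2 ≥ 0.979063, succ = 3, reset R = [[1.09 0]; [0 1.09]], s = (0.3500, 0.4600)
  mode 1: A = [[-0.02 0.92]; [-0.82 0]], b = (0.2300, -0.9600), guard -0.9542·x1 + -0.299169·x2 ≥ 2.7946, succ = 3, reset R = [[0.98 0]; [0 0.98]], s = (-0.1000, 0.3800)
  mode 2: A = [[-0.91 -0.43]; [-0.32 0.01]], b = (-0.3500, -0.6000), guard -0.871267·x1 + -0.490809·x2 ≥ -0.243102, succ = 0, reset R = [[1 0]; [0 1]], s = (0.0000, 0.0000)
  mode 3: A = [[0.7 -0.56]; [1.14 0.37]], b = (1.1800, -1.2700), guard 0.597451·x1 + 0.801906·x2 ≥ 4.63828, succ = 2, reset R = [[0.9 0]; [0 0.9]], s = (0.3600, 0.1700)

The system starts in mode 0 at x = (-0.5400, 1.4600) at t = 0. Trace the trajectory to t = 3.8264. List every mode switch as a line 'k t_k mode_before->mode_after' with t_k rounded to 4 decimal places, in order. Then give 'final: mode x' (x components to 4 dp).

Mode 0: guard c·x = 0.9791 hit at Δt = 1.5967 (t = 1.5967), x⁻ = (0.4614, -1.4982) → reset → x⁺ = (0.8529, -1.1730), jump to mode 3
Mode 3: guard c·x = 4.6383 hit at Δt = 1.3390 (t = 2.9357), x⁻ = (5.7206, 1.5220) → reset → x⁺ = (5.5086, 1.5398), jump to mode 2
Mode 2: flow for 0.8907 to horizon, guard not reached → x = (2.0795, 0.0090)

1 1.5967 0->3
2 2.9357 3->2
final: 2 2.0795 0.0090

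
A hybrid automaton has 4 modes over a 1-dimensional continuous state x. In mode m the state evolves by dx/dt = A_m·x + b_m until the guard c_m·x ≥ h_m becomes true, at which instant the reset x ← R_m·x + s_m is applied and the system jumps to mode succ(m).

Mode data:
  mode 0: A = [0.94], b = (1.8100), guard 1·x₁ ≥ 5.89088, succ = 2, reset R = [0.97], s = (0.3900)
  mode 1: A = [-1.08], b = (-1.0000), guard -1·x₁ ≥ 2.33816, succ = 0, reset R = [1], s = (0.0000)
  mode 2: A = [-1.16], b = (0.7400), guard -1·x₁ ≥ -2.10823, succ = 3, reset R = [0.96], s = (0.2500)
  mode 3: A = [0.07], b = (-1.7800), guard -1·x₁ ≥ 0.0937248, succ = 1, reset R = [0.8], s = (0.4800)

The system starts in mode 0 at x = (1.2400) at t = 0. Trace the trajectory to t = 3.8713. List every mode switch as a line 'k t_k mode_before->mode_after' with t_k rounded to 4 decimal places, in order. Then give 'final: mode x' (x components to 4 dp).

Mode 0: guard c·x = 5.8909 hit at Δt = 0.9616 (t = 0.9616), x⁻ = (5.8909) → reset → x⁺ = (6.1042), jump to mode 2
Mode 2: guard c·x = -2.1082 hit at Δt = 1.1320 (t = 2.0936), x⁻ = (2.1082) → reset → x⁺ = (2.2739), jump to mode 3
Mode 3: guard c·x = 0.0937 hit at Δt = 1.3908 (t = 3.4844), x⁻ = (-0.0937) → reset → x⁺ = (0.4050), jump to mode 1
Mode 1: flow for 0.3869 to horizon, guard not reached → x = (-0.0496)

1 0.9616 0->2
2 2.0936 2->3
3 3.4844 3->1
final: 1 -0.0496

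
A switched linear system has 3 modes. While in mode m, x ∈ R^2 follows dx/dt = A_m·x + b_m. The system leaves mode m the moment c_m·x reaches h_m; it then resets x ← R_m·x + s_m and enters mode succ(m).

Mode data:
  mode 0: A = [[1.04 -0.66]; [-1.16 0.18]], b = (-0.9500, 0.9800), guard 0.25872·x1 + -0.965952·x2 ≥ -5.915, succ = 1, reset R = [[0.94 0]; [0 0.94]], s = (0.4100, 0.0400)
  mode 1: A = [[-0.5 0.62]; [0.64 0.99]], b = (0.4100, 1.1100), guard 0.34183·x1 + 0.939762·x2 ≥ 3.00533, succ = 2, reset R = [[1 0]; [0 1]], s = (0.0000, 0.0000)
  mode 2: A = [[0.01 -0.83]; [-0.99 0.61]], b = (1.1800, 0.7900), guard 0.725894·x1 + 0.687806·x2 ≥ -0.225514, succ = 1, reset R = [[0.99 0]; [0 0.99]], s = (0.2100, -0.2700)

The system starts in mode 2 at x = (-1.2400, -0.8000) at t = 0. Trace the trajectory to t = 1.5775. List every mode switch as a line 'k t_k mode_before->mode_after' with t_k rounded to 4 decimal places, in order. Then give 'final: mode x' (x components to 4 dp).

1 0.6217 2->1
final: 1 0.4208 1.1625

Mode 2: guard c·x = -0.2255 hit at Δt = 0.6217 (t = 0.6217), x⁻ = (-0.3178, 0.0075) → reset → x⁺ = (-0.1046, -0.2626), jump to mode 1
Mode 1: flow for 0.9558 to horizon, guard not reached → x = (0.4208, 1.1625)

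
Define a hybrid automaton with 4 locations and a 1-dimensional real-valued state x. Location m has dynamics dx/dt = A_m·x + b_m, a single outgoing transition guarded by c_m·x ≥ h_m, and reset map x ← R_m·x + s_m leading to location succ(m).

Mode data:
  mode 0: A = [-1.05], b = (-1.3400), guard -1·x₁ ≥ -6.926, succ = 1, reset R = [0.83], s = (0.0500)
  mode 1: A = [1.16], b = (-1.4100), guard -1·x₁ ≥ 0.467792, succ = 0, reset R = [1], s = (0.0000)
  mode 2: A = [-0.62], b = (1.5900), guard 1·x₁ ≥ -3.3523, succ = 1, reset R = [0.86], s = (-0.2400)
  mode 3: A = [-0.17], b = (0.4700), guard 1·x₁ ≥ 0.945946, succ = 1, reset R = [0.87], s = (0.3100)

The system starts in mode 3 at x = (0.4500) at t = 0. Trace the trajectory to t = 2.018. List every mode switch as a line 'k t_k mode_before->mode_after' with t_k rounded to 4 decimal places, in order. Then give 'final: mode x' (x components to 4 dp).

Mode 3: guard c·x = 0.9459 hit at Δt = 1.4184 (t = 1.4184), x⁻ = (0.9459) → reset → x⁺ = (1.1330), jump to mode 1
Mode 1: flow for 0.5996 to horizon, guard not reached → x = (1.0500)

1 1.4184 3->1
final: 1 1.0500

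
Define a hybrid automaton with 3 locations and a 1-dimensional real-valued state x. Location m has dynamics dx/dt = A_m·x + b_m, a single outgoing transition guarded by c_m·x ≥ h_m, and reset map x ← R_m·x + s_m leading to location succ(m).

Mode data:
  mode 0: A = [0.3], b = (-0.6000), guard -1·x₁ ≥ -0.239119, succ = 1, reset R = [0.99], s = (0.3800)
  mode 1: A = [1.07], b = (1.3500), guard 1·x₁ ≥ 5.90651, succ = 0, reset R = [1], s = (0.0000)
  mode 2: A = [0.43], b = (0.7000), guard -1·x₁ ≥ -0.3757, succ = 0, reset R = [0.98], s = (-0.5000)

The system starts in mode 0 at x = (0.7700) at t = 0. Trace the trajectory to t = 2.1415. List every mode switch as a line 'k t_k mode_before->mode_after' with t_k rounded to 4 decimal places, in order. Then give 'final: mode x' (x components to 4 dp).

1 1.1960 0->1
final: 1 3.9044

Mode 0: guard c·x = -0.2391 hit at Δt = 1.1960 (t = 1.1960), x⁻ = (0.2391) → reset → x⁺ = (0.6167), jump to mode 1
Mode 1: flow for 0.9455 to horizon, guard not reached → x = (3.9044)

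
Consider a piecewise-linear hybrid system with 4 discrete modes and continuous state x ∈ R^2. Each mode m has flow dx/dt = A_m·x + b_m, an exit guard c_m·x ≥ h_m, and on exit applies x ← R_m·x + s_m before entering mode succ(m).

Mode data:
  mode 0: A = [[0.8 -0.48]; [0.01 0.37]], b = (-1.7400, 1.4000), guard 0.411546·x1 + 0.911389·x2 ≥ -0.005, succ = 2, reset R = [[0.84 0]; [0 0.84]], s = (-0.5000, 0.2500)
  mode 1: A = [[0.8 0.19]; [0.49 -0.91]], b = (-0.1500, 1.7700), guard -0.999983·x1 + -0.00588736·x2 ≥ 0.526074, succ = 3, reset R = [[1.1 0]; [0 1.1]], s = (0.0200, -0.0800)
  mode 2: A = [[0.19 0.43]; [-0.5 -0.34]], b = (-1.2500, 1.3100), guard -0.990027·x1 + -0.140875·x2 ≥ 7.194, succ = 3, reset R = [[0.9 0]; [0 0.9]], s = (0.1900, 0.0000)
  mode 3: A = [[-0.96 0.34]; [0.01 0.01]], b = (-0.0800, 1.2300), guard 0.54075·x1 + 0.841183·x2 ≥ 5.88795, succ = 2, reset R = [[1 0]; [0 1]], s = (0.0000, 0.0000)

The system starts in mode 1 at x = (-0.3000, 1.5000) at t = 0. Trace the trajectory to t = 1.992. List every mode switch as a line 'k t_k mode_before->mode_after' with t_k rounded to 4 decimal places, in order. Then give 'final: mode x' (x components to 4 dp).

1 1.4409 1->3
final: 3 -0.0616 2.4317

Mode 1: guard c·x = 0.5261 hit at Δt = 1.4409 (t = 1.4409), x⁻ = (-0.5358, 1.6582) → reset → x⁺ = (-0.5694, 1.7441), jump to mode 3
Mode 3: flow for 0.5511 to horizon, guard not reached → x = (-0.0616, 2.4317)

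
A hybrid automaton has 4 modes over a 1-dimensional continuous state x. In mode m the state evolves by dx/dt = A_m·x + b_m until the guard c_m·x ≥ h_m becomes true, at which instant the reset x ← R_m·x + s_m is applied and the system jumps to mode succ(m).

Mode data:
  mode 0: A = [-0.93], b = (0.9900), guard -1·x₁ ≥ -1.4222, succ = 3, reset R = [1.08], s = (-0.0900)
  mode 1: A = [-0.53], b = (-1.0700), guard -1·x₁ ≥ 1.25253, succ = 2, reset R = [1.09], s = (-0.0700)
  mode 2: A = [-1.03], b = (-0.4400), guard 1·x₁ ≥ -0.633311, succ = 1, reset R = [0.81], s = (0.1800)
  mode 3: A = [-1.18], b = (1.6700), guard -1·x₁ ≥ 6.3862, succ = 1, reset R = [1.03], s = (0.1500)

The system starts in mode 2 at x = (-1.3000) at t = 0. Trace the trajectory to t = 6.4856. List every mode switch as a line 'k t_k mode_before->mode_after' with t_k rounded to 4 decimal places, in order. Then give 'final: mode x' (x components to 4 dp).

1 1.4012 2->1
2 2.8888 1->2
3 4.4299 2->1
4 5.9175 1->2
final: 2 -0.9887

Mode 2: guard c·x = -0.6333 hit at Δt = 1.4012 (t = 1.4012), x⁻ = (-0.6333) → reset → x⁺ = (-0.3330), jump to mode 1
Mode 1: guard c·x = 1.2525 hit at Δt = 1.4876 (t = 2.8888), x⁻ = (-1.2525) → reset → x⁺ = (-1.4353), jump to mode 2
Mode 2: guard c·x = -0.6333 hit at Δt = 1.5411 (t = 4.4299), x⁻ = (-0.6333) → reset → x⁺ = (-0.3330), jump to mode 1
Mode 1: guard c·x = 1.2525 hit at Δt = 1.4876 (t = 5.9175), x⁻ = (-1.2525) → reset → x⁺ = (-1.4353), jump to mode 2
Mode 2: flow for 0.5681 to horizon, guard not reached → x = (-0.9887)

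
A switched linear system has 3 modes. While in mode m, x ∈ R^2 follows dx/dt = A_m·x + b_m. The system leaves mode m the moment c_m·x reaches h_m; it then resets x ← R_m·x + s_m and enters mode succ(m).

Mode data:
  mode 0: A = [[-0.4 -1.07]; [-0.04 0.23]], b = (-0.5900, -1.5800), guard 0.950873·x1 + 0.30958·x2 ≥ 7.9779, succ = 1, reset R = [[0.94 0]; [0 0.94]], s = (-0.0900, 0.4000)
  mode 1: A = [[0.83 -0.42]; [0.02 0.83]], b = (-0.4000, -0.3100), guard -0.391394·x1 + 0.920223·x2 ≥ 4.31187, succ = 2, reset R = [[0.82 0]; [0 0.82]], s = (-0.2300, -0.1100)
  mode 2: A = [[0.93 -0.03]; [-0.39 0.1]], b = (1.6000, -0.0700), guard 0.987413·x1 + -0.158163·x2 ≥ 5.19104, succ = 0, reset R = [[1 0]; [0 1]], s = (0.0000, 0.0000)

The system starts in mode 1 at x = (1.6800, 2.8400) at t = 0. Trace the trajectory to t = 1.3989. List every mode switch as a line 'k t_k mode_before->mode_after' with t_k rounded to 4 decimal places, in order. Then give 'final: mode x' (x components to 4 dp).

Mode 1: guard c·x = 4.3119 hit at Δt = 0.7828 (t = 0.7828), x⁻ = (1.0440, 5.1297) → reset → x⁺ = (0.6261, 4.0964), jump to mode 2
Mode 2: flow for 0.6161 to horizon, guard not reached → x = (2.3396, 3.9671)

1 0.7828 1->2
final: 2 2.3396 3.9671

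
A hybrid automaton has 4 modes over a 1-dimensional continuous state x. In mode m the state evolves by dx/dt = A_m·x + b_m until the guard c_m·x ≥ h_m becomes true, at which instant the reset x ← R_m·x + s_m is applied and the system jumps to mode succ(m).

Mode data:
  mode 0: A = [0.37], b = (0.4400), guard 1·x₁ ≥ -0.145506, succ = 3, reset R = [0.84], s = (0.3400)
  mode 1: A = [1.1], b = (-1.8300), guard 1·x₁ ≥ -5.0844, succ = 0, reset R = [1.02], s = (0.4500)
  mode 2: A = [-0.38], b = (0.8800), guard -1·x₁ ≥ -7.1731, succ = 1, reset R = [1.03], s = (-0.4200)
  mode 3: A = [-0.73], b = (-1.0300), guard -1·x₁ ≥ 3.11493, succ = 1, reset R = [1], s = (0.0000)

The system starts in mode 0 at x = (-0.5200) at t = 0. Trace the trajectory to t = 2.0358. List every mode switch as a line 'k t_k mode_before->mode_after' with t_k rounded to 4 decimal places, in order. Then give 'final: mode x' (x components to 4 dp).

1 1.2012 0->3
final: 3 -0.5253

Mode 0: guard c·x = -0.1455 hit at Δt = 1.2012 (t = 1.2012), x⁻ = (-0.1455) → reset → x⁺ = (0.2178), jump to mode 3
Mode 3: flow for 0.8346 to horizon, guard not reached → x = (-0.5253)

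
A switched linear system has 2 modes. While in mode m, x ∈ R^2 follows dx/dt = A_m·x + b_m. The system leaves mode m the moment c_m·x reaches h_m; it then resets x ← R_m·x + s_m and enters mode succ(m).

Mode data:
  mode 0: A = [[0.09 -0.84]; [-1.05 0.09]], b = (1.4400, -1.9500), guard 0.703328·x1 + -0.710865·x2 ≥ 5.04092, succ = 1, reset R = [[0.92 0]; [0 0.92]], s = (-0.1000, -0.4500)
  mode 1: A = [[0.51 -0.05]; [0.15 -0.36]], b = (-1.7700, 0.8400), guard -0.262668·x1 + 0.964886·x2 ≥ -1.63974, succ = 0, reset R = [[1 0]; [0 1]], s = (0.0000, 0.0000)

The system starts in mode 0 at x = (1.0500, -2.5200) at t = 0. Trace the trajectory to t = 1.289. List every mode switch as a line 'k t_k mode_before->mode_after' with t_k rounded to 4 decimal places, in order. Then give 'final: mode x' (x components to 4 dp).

1 0.4109 0->1
final: 1 2.1836 -2.2874

Mode 0: guard c·x = 5.0409 hit at Δt = 0.4109 (t = 0.4109), x⁻ = (2.8583, -4.2632) → reset → x⁺ = (2.5297, -4.3722), jump to mode 1
Mode 1: flow for 0.8781 to horizon, guard not reached → x = (2.1836, -2.2874)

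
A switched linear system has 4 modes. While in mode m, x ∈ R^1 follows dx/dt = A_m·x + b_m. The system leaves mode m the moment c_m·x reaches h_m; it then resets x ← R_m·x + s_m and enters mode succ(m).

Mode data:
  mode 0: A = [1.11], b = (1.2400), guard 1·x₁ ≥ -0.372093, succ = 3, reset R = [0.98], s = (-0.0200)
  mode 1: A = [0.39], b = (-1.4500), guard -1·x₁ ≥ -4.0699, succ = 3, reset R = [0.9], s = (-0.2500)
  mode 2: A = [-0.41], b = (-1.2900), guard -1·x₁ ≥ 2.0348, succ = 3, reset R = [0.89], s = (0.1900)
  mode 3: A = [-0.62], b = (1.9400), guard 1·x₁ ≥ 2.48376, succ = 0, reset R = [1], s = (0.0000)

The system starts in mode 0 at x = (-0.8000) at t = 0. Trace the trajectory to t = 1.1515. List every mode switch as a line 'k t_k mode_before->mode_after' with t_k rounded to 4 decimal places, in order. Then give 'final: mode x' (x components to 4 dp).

Mode 0: guard c·x = -0.3721 hit at Δt = 0.7695 (t = 0.7695), x⁻ = (-0.3721) → reset → x⁺ = (-0.3847), jump to mode 3
Mode 3: flow for 0.3820 to horizon, guard not reached → x = (0.3563)

1 0.7695 0->3
final: 3 0.3563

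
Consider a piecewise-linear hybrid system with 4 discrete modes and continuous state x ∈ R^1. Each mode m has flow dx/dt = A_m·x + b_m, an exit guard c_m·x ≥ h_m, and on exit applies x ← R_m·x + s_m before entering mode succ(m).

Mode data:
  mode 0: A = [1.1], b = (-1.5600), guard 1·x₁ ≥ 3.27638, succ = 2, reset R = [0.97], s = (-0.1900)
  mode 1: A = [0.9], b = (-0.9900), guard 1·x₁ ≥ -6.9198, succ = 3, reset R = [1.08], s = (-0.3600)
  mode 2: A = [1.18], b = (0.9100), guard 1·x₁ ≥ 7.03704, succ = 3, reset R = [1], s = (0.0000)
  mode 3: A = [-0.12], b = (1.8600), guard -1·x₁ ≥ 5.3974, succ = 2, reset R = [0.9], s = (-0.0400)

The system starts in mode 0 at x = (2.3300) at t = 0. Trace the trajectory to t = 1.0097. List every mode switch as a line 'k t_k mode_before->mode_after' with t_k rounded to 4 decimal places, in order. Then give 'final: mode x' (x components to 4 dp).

Mode 0: guard c·x = 3.2764 hit at Δt = 0.6472 (t = 0.6472), x⁻ = (3.2764) → reset → x⁺ = (2.9881), jump to mode 2
Mode 2: flow for 0.3625 to horizon, guard not reached → x = (4.9948)

1 0.6472 0->2
final: 2 4.9948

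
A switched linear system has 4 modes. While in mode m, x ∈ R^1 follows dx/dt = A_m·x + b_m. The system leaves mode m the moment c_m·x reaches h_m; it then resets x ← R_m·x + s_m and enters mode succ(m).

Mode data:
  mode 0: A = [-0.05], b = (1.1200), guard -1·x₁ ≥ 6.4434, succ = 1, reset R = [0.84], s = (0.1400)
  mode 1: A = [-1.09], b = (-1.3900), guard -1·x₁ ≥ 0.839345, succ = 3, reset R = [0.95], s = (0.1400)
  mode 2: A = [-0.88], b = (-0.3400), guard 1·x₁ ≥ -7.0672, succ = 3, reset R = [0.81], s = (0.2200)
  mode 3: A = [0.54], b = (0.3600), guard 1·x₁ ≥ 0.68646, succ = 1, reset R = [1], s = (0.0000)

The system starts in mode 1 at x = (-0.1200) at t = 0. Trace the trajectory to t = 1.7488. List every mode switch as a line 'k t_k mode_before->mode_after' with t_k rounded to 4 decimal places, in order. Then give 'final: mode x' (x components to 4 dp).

1 0.8942 1->3
final: 3 -0.6519

Mode 1: guard c·x = 0.8393 hit at Δt = 0.8942 (t = 0.8942), x⁻ = (-0.8393) → reset → x⁺ = (-0.6574), jump to mode 3
Mode 3: flow for 0.8546 to horizon, guard not reached → x = (-0.6519)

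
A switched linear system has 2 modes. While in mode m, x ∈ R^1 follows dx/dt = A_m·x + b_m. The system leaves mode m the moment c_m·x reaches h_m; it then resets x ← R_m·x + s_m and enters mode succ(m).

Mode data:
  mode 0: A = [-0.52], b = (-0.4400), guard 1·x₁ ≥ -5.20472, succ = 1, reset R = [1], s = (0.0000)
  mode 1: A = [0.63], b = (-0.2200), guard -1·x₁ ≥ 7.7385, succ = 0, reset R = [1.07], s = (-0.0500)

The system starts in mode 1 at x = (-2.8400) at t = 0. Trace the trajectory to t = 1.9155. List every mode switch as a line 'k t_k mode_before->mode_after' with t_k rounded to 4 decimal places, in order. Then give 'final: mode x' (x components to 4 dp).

Mode 1: guard c·x = 7.7385 hit at Δt = 1.4771 (t = 1.4771), x⁻ = (-7.7385) → reset → x⁺ = (-8.3302), jump to mode 0
Mode 0: flow for 0.4384 to horizon, guard not reached → x = (-6.8046)

1 1.4771 1->0
final: 0 -6.8046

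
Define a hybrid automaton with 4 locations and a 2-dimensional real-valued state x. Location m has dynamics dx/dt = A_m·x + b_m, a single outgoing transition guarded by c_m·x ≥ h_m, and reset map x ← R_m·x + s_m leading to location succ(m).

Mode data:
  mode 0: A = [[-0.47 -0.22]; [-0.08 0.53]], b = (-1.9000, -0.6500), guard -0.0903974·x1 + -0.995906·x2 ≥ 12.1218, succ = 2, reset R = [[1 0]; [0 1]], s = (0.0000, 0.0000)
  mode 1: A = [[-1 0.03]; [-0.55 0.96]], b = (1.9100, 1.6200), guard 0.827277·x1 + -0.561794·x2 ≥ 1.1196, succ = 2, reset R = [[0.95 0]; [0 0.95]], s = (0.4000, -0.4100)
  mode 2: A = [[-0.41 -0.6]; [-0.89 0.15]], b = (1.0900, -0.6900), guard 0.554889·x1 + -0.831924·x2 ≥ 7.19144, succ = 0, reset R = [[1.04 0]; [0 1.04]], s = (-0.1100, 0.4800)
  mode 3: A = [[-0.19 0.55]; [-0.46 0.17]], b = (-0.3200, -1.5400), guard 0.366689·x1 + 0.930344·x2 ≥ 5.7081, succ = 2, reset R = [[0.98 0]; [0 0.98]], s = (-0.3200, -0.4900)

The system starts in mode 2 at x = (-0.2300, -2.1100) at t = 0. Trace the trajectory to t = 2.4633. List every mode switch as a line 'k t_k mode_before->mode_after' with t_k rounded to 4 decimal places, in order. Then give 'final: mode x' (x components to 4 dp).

1 1.5121 2->0
final: 0 2.3566 -10.9339

Mode 2: guard c·x = 7.1914 hit at Δt = 1.5121 (t = 1.5121), x⁻ = (3.7032, -6.1743) → reset → x⁺ = (3.7413, -5.9413), jump to mode 0
Mode 0: flow for 0.9512 to horizon, guard not reached → x = (2.3566, -10.9339)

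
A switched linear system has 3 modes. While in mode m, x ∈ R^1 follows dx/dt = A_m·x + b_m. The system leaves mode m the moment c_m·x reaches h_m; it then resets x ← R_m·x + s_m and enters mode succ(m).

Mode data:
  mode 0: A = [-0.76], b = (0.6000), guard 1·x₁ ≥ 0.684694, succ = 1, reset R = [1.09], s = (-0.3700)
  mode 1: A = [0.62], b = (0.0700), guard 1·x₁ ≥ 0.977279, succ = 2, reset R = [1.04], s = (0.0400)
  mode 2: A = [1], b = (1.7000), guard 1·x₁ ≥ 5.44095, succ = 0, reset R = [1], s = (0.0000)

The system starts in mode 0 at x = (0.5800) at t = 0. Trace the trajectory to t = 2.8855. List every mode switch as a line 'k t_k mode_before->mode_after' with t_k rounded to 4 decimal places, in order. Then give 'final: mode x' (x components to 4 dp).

1 0.9115 0->1
2 2.2039 1->2
final: 2 3.7495

Mode 0: guard c·x = 0.6847 hit at Δt = 0.9115 (t = 0.9115), x⁻ = (0.6847) → reset → x⁺ = (0.3763), jump to mode 1
Mode 1: guard c·x = 0.9773 hit at Δt = 1.2924 (t = 2.2039), x⁻ = (0.9773) → reset → x⁺ = (1.0564), jump to mode 2
Mode 2: flow for 0.6816 to horizon, guard not reached → x = (3.7495)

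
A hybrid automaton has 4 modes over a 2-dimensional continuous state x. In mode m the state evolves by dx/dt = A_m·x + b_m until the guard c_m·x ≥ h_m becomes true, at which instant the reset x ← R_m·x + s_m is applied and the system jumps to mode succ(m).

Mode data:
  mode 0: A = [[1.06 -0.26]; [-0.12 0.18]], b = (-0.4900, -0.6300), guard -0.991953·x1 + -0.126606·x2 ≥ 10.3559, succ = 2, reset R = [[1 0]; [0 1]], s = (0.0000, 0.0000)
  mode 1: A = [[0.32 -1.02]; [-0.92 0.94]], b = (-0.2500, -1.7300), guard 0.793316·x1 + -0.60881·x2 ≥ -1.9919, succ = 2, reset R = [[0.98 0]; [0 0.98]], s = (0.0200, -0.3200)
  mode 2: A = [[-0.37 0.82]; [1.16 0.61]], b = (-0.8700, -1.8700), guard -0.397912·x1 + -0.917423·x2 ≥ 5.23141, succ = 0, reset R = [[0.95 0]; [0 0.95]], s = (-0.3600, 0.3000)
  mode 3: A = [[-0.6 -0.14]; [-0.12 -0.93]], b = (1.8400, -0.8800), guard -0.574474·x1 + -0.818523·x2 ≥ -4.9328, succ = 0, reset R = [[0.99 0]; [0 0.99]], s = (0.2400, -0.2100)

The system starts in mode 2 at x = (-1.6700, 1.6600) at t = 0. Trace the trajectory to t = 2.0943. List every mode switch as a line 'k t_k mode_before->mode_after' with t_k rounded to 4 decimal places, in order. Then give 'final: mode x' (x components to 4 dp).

Mode 2: guard c·x = 5.2314 hit at Δt = 1.3741 (t = 1.3741), x⁻ = (-2.8959, -4.4463) → reset → x⁺ = (-3.1111, -3.9239), jump to mode 0
Mode 0: flow for 0.7202 to horizon, guard not reached → x = (-6.0215, -4.5490)

1 1.3741 2->0
final: 0 -6.0215 -4.5490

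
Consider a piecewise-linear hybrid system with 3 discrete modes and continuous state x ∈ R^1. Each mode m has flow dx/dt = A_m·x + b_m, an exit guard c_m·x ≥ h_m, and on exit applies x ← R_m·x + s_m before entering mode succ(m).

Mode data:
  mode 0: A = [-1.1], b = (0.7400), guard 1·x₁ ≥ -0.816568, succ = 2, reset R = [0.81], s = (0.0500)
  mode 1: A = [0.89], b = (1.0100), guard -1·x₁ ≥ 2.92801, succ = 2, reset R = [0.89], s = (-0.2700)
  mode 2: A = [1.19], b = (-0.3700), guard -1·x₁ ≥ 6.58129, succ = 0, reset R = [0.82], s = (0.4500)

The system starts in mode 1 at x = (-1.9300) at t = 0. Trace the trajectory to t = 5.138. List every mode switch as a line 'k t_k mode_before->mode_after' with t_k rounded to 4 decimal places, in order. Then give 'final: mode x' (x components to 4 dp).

Mode 1: guard c·x = 2.9280 hit at Δt = 0.9137 (t = 0.9137), x⁻ = (-2.9280) → reset → x⁺ = (-2.8759), jump to mode 2
Mode 2: guard c·x = 6.5813 hit at Δt = 0.6482 (t = 1.5619), x⁻ = (-6.5813) → reset → x⁺ = (-4.9467), jump to mode 0
Mode 0: guard c·x = -0.8166 hit at Δt = 1.2072 (t = 2.7691), x⁻ = (-0.8166) → reset → x⁺ = (-0.6114), jump to mode 2
Mode 2: guard c·x = 6.5813 hit at Δt = 1.6901 (t = 4.4592), x⁻ = (-6.5813) → reset → x⁺ = (-4.9467), jump to mode 0
Mode 0: flow for 0.6788 to horizon, guard not reached → x = (-1.9905)

1 0.9137 1->2
2 1.5619 2->0
3 2.7691 0->2
4 4.4592 2->0
final: 0 -1.9905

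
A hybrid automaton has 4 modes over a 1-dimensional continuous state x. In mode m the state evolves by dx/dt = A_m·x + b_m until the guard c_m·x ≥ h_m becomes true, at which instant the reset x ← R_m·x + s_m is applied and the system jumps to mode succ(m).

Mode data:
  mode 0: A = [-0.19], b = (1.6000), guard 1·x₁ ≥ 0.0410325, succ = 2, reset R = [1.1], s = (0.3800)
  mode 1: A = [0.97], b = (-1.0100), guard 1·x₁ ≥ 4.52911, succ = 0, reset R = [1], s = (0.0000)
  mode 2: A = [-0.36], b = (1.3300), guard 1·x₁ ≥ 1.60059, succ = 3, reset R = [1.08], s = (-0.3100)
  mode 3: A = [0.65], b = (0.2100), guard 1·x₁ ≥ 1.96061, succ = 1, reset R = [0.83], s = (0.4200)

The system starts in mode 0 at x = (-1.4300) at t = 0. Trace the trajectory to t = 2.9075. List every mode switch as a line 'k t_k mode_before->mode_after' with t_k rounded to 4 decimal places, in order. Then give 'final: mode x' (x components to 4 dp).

1 0.8512 0->2
2 2.0889 2->3
3 2.5057 3->1
final: 1 2.5268

Mode 0: guard c·x = 0.0410 hit at Δt = 0.8512 (t = 0.8512), x⁻ = (0.0410) → reset → x⁺ = (0.4251), jump to mode 2
Mode 2: guard c·x = 1.6006 hit at Δt = 1.2377 (t = 2.0889), x⁻ = (1.6006) → reset → x⁺ = (1.4186), jump to mode 3
Mode 3: guard c·x = 1.9606 hit at Δt = 0.4168 (t = 2.5057), x⁻ = (1.9606) → reset → x⁺ = (2.0473), jump to mode 1
Mode 1: flow for 0.4018 to horizon, guard not reached → x = (2.5268)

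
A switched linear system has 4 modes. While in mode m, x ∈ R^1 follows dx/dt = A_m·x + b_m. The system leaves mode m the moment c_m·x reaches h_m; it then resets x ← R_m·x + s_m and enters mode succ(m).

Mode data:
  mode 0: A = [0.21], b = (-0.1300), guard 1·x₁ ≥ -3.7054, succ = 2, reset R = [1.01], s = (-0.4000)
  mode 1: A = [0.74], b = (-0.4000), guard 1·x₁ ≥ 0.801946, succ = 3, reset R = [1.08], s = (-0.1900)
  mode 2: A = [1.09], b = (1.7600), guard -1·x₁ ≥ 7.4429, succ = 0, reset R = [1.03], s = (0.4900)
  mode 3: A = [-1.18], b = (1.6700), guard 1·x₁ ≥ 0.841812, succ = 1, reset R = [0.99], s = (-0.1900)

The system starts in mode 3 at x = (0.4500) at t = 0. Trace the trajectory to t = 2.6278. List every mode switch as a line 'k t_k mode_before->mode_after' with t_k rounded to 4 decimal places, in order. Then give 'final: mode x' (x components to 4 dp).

Mode 3: guard c·x = 0.8418 hit at Δt = 0.4413 (t = 0.4413), x⁻ = (0.8418) → reset → x⁺ = (0.6434), jump to mode 1
Mode 1: guard c·x = 0.8019 hit at Δt = 1.2605 (t = 1.7018), x⁻ = (0.8019) → reset → x⁺ = (0.6761), jump to mode 3
Mode 3: guard c·x = 0.8418 hit at Δt = 0.2151 (t = 1.9169), x⁻ = (0.8418) → reset → x⁺ = (0.6434), jump to mode 1
Mode 1: flow for 0.7109 to horizon, guard not reached → x = (0.7146)

1 0.4413 3->1
2 1.7018 1->3
3 1.9169 3->1
final: 1 0.7146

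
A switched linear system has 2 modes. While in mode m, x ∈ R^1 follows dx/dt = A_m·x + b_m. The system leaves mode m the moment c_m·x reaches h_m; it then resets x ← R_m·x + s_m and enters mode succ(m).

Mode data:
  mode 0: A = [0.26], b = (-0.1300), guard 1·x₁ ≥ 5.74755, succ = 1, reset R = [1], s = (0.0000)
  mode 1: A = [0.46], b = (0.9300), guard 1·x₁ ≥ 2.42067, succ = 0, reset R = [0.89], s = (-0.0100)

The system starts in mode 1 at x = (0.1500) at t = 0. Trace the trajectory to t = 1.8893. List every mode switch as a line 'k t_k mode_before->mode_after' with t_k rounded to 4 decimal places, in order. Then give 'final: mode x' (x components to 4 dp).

Mode 1: guard c·x = 2.4207 hit at Δt = 1.5558 (t = 1.5558), x⁻ = (2.4207) → reset → x⁺ = (2.1444), jump to mode 0
Mode 0: flow for 0.3335 to horizon, guard not reached → x = (2.2933)

1 1.5558 1->0
final: 0 2.2933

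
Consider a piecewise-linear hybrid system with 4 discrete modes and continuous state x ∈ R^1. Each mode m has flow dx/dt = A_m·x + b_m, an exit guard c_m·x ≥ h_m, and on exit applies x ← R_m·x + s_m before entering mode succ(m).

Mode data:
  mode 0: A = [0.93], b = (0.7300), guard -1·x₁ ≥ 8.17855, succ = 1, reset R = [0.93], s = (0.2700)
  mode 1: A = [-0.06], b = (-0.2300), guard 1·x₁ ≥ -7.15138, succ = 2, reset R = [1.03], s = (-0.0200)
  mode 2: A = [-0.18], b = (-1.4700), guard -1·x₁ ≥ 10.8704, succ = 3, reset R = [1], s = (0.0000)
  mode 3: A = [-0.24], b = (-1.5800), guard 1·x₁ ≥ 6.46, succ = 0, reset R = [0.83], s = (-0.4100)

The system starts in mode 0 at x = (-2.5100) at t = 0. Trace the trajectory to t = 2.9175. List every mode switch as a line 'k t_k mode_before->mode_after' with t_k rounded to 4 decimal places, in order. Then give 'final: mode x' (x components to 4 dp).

1 1.5649 0->1
2 2.4676 1->2
final: 2 -7.4467

Mode 0: guard c·x = 8.1785 hit at Δt = 1.5649 (t = 1.5649), x⁻ = (-8.1785) → reset → x⁺ = (-7.3361), jump to mode 1
Mode 1: guard c·x = -7.1514 hit at Δt = 0.9027 (t = 2.4676), x⁻ = (-7.1514) → reset → x⁺ = (-7.3859), jump to mode 2
Mode 2: flow for 0.4499 to horizon, guard not reached → x = (-7.4467)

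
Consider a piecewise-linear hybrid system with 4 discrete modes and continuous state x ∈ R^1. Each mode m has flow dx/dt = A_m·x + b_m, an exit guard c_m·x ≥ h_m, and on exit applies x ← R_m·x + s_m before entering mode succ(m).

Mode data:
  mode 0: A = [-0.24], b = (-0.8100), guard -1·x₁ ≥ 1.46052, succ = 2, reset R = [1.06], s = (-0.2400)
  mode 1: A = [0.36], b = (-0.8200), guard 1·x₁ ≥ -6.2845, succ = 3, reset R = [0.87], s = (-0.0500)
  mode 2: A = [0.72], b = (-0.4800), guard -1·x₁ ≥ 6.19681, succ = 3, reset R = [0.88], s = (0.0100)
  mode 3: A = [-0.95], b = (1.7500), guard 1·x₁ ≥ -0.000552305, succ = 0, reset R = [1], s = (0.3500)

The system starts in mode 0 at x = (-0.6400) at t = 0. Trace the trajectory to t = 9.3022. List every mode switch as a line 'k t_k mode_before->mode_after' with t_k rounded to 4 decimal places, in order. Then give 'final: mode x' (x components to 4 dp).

1 1.4862 0->2
2 2.9142 2->3
3 4.3612 3->0
4 7.1340 0->2
5 8.5620 2->3
final: 3 -1.7641

Mode 0: guard c·x = 1.4605 hit at Δt = 1.4862 (t = 1.4862), x⁻ = (-1.4605) → reset → x⁺ = (-1.7882), jump to mode 2
Mode 2: guard c·x = 6.1968 hit at Δt = 1.4280 (t = 2.9142), x⁻ = (-6.1968) → reset → x⁺ = (-5.4432), jump to mode 3
Mode 3: guard c·x = -0.0006 hit at Δt = 1.4470 (t = 4.3612), x⁻ = (-0.0006) → reset → x⁺ = (0.3494), jump to mode 0
Mode 0: guard c·x = 1.4605 hit at Δt = 2.7728 (t = 7.1340), x⁻ = (-1.4605) → reset → x⁺ = (-1.7882), jump to mode 2
Mode 2: guard c·x = 6.1968 hit at Δt = 1.4280 (t = 8.5620), x⁻ = (-6.1968) → reset → x⁺ = (-5.4432), jump to mode 3
Mode 3: flow for 0.7402 to horizon, guard not reached → x = (-1.7641)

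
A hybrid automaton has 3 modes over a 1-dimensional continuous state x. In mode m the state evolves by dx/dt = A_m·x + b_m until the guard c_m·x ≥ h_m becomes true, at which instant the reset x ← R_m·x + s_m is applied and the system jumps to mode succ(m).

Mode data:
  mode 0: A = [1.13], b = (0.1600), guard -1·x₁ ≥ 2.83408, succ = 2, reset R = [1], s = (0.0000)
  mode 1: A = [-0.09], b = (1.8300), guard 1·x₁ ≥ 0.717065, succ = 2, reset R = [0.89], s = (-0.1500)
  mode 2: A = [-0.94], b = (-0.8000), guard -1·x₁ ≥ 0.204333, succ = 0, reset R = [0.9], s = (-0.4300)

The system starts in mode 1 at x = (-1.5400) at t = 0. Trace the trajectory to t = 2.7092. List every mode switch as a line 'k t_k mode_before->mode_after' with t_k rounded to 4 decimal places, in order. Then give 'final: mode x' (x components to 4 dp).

Mode 1: guard c·x = 0.7171 hit at Δt = 1.2101 (t = 1.2101), x⁻ = (0.7171) → reset → x⁺ = (0.4882), jump to mode 2
Mode 2: guard c·x = 0.2043 hit at Δt = 0.7744 (t = 1.9845), x⁻ = (-0.2043) → reset → x⁺ = (-0.6139), jump to mode 0
Mode 0: flow for 0.7247 to horizon, guard not reached → x = (-1.2128)

1 1.2101 1->2
2 1.9845 2->0
final: 0 -1.2128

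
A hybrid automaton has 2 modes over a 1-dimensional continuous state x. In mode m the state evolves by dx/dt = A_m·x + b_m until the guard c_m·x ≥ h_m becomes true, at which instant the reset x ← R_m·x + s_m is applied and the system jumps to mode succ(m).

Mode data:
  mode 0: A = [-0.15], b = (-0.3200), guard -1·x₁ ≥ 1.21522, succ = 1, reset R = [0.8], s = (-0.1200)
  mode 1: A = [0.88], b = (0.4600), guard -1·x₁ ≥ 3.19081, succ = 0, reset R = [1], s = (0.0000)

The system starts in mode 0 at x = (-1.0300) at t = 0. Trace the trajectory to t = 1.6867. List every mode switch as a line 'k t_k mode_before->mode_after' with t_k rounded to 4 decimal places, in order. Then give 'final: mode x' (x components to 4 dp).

1 1.2251 0->1
final: 1 -1.3775

Mode 0: guard c·x = 1.2152 hit at Δt = 1.2251 (t = 1.2251), x⁻ = (-1.2152) → reset → x⁺ = (-1.0922), jump to mode 1
Mode 1: flow for 0.4616 to horizon, guard not reached → x = (-1.3775)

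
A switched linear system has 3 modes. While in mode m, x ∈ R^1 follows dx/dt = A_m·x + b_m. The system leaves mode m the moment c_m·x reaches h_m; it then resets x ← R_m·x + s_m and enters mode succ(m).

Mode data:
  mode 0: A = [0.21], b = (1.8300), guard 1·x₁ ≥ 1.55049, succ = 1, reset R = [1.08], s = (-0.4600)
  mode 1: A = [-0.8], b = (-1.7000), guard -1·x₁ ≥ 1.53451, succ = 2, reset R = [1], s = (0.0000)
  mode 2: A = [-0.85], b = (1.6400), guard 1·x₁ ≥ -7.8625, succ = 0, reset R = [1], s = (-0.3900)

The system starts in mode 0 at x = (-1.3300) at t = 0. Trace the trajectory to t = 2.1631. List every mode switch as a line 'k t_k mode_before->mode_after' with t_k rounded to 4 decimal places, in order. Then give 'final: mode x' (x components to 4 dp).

Mode 0: guard c·x = 1.5505 hit at Δt = 1.5684 (t = 1.5684), x⁻ = (1.5505) → reset → x⁺ = (1.2145), jump to mode 1
Mode 1: flow for 0.5947 to horizon, guard not reached → x = (-0.0498)

1 1.5684 0->1
final: 1 -0.0498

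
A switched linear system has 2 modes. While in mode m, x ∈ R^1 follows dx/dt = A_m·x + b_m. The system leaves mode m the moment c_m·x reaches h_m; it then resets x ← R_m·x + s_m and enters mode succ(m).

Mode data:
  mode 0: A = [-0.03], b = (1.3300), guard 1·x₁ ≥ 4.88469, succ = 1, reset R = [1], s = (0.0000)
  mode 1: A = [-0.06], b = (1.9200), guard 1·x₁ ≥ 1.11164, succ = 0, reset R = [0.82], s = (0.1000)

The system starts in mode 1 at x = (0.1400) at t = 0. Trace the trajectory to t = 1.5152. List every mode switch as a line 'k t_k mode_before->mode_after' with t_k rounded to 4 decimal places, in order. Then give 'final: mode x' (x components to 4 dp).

Mode 1: guard c·x = 1.1116 hit at Δt = 0.5162 (t = 0.5162), x⁻ = (1.1116) → reset → x⁺ = (1.0115), jump to mode 0
Mode 0: flow for 0.9990 to horizon, guard not reached → x = (2.2906)

1 0.5162 1->0
final: 0 2.2906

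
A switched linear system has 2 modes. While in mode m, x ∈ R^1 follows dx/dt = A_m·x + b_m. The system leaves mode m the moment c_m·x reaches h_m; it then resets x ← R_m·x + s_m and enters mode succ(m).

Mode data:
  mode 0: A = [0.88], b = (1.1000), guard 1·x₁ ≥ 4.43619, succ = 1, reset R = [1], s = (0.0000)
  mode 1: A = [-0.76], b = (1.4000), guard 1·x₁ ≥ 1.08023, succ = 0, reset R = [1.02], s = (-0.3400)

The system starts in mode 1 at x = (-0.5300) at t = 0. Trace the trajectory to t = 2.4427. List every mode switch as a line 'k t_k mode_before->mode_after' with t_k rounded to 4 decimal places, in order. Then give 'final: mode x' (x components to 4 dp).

Mode 1: guard c·x = 1.0802 hit at Δt = 1.4944 (t = 1.4944), x⁻ = (1.0802) → reset → x⁺ = (0.7618), jump to mode 0
Mode 0: flow for 0.9483 to horizon, guard not reached → x = (3.3846)

1 1.4944 1->0
final: 0 3.3846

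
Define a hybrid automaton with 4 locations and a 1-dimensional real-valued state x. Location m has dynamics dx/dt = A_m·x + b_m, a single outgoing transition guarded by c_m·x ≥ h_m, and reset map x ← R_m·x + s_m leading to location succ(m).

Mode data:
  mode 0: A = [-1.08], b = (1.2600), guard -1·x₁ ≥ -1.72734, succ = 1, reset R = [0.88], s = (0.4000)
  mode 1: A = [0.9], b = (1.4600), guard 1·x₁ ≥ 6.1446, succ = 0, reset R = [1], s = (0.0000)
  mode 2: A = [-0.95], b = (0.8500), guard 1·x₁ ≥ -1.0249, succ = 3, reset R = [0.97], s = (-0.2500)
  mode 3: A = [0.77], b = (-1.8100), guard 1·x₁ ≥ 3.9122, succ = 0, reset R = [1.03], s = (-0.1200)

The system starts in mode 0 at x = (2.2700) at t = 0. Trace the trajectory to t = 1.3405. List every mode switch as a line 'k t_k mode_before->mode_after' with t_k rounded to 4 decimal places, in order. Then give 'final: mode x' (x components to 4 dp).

1 0.6268 0->1
final: 1 5.1113

Mode 0: guard c·x = -1.7273 hit at Δt = 0.6268 (t = 0.6268), x⁻ = (1.7273) → reset → x⁺ = (1.9201), jump to mode 1
Mode 1: flow for 0.7137 to horizon, guard not reached → x = (5.1113)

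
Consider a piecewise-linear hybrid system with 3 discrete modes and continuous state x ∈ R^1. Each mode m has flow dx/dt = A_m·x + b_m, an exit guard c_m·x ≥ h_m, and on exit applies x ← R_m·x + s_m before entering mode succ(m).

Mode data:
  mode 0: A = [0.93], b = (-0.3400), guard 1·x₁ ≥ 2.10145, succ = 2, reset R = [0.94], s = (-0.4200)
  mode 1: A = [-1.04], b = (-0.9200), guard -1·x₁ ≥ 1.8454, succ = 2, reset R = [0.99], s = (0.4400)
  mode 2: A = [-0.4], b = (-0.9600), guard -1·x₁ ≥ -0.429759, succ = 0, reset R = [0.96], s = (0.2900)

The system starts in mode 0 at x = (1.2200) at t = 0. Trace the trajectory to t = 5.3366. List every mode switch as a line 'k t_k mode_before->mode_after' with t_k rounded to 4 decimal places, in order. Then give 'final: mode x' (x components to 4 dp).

Mode 0: guard c·x = 2.1014 hit at Δt = 0.7622 (t = 0.7622), x⁻ = (2.1014) → reset → x⁺ = (1.5554), jump to mode 2
Mode 2: guard c·x = -0.4298 hit at Δt = 0.8372 (t = 1.5994), x⁻ = (0.4298) → reset → x⁺ = (0.7026), jump to mode 0
Mode 0: guard c·x = 2.1014 hit at Δt = 1.7626 (t = 3.3620), x⁻ = (2.1014) → reset → x⁺ = (1.5554), jump to mode 2
Mode 2: guard c·x = -0.4298 hit at Δt = 0.8372 (t = 4.1992), x⁻ = (0.4298) → reset → x⁺ = (0.7026), jump to mode 0
Mode 0: flow for 1.1374 to horizon, guard not reached → x = (1.3360)

1 0.7622 0->2
2 1.5994 2->0
3 3.3620 0->2
4 4.1992 2->0
final: 0 1.3360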